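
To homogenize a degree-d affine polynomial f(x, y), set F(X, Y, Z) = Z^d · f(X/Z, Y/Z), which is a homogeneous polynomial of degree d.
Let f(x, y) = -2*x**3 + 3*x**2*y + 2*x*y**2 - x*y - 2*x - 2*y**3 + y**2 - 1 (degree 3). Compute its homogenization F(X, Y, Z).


F(X, Y, Z) = -2*X**3 + 3*X**2*Y + 2*X*Y**2 - X*Y*Z - 2*X*Z**2 - 2*Y**3 + Y**2*Z - Z**3

deg(f) = 3.
Substitute x = X/Z, y = Y/Z into f, then multiply by Z^3.
  monomial -2·x^3·y^0 ↦ -2·X^3·Y^0·Z^0.
  monomial 3·x^2·y^1 ↦ 3·X^2·Y^1·Z^0.
  monomial 2·x^1·y^2 ↦ 2·X^1·Y^2·Z^0.
  monomial -1·x^1·y^1 ↦ -1·X^1·Y^1·Z^1.
  monomial -2·x^1·y^0 ↦ -2·X^1·Y^0·Z^2.
  monomial -2·x^0·y^3 ↦ -2·X^0·Y^3·Z^0.
  monomial 1·x^0·y^2 ↦ 1·X^0·Y^2·Z^1.
  monomial -1·x^0·y^0 ↦ -1·X^0·Y^0·Z^3.
Collecting: F(X, Y, Z) = -2*X**3 + 3*X**2*Y + 2*X*Y**2 - X*Y*Z - 2*X*Z**2 - 2*Y**3 + Y**2*Z - Z**3.


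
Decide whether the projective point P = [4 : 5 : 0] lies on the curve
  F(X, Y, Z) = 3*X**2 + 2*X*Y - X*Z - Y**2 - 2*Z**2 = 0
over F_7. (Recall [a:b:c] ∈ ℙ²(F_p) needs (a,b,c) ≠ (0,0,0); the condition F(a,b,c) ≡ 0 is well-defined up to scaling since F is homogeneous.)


F(4,5,0) ≡ 0 (mod 7); P is on the curve.

Evaluate F(4, 5, 0) term-by-term (mod 7).
  3*X**2 ↦ 3·16·1·1 = 48
  2*X*Y ↦ 2·4·5·1 = 40
  -X*Z ↦ -1·4·1·0 = 0
  -Y**2 ↦ -1·1·25·1 = -25
  -2*Z**2 ↦ -2·1·1·0 = 0
Sum: F(4, 5, 0) = (48) + (40) + (0) + (-25) + (0) = 63.
Reducing mod 7: 63 ≡ 0 (mod 7).
Since F(a, b, c) ≡ 0 (mod 7), P lies on the curve.


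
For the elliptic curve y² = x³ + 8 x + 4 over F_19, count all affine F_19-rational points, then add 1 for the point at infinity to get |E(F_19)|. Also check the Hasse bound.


Affine points = {(0, 2), (0, 17), (2, 3), (2, 16), (3, 6), (3, 13), (4, 9), (4, 10), (5, 6), (5, 13), (7, 2), (7, 17), (9, 8), (9, 11), (10, 1), (10, 18), (11, 6), (11, 13), (12, 2), (12, 17), (13, 5), (13, 14)}; affine count = 22; |E(F_19)| = 23.

Discriminant check: Δ ∝ 4a³ + 27b² = 4·8³ + 27·4² = 4·512 + 27·16 ≡ 10 (mod 19). Nonzero ⇒ E is nonsingular.
For each x ∈ F_19, compute rhs = x³ + 8·x + 4 mod 19, then count y ∈ F_19 with y² ≡ rhs.
  x = 0: rhs = 4, matching y values: 2, 17 (2 points).
  x = 1: rhs = 13, matching y values: none (0 points).
  x = 2: rhs = 9, matching y values: 3, 16 (2 points).
  x = 3: rhs = 17, matching y values: 6, 13 (2 points).
  x = 4: rhs = 5, matching y values: 9, 10 (2 points).
  x = 5: rhs = 17, matching y values: 6, 13 (2 points).
  x = 6: rhs = 2, matching y values: none (0 points).
  x = 7: rhs = 4, matching y values: 2, 17 (2 points).
  x = 8: rhs = 10, matching y values: none (0 points).
  x = 9: rhs = 7, matching y values: 8, 11 (2 points).
  x = 10: rhs = 1, matching y values: 1, 18 (2 points).
  x = 11: rhs = 17, matching y values: 6, 13 (2 points).
  x = 12: rhs = 4, matching y values: 2, 17 (2 points).
  x = 13: rhs = 6, matching y values: 5, 14 (2 points).
  x = 14: rhs = 10, matching y values: none (0 points).
  x = 15: rhs = 3, matching y values: none (0 points).
  x = 16: rhs = 10, matching y values: none (0 points).
  x = 17: rhs = 18, matching y values: none (0 points).
  x = 18: rhs = 14, matching y values: none (0 points).
Total affine count: 22.
Full point count |E(F_19)| = 22 + 1 = 23.
Hasse bound: |23 − (19+1)| = |3| = 3 ≤ 2√19 ≈ 8.7178 ✓.


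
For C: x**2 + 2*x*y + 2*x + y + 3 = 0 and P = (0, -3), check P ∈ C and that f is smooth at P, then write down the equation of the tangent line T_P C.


Tangent line at P: -4*x + y + 3 = 0.

Step 1: f(0, -3) = 0, so P lies on C.
Step 2: partial derivatives
  f_x(x, y) = 2*x + 2*y + 2, f_y(x, y) = 2*x + 1.
  f_x(P) = -4, f_y(P) = 1 (gradient nonzero, so P is smooth).
Step 3: tangent line at P: -4·(x − 0) + 1·(y − -3) = 0.
Expanding: -4*x + y + 3 = 0.


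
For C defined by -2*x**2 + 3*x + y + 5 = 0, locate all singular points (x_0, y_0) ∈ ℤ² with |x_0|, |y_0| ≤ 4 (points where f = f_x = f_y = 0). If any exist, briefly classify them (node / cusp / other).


No singular points in the scanned grid; C is smooth there.

Compute partial derivatives:
  f_x = 3 - 4*x.
  f_y = 1.
f_y = 1 is a nonzero constant, so f_y never vanishes: no point (x, y) can satisfy f = f_x = f_y = 0. In particular no (x, y) ∈ {−4, ..., 4}² is singular; the curve is smooth.


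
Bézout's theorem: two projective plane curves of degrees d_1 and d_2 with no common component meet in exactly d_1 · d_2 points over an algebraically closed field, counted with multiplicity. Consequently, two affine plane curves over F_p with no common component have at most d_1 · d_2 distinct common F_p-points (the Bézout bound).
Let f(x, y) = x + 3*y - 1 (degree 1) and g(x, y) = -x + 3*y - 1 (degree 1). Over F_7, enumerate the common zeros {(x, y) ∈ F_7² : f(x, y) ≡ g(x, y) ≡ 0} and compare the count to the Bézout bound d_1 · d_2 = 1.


Common zeros: {(0, 5)}; count = 1; Bézout bound = 1.

deg(f) = 1, deg(g) = 1, so Bézout bound = 1.
Scan x ∈ F_7. For each x, list the y ∈ F_7 with f(x, y) ≡ 0 and those with g(x, y) ≡ 0 (mod 7); the common zeros in that column are the intersection.
  x = 0: f ≡ 0 at y ∈ {5}; g ≡ 0 at y ∈ {5}; common: {5}.
  x = 1: f ≡ 0 at y ∈ {0}; g ≡ 0 at y ∈ {3}; common: ∅.
  x = 2: f ≡ 0 at y ∈ {2}; g ≡ 0 at y ∈ {1}; common: ∅.
  x = 3: f ≡ 0 at y ∈ {4}; g ≡ 0 at y ∈ {6}; common: ∅.
  x = 4: f ≡ 0 at y ∈ {6}; g ≡ 0 at y ∈ {4}; common: ∅.
  x = 5: f ≡ 0 at y ∈ {1}; g ≡ 0 at y ∈ {2}; common: ∅.
  x = 6: f ≡ 0 at y ∈ {3}; g ≡ 0 at y ∈ {0}; common: ∅.
Collecting: common zeros = {(0, 5)}, so the count is 1.
Comparison with the Bézout bound: 1 ≤ 1 = deg(f)·deg(g), as expected for curves with no common component (the bound is attained).


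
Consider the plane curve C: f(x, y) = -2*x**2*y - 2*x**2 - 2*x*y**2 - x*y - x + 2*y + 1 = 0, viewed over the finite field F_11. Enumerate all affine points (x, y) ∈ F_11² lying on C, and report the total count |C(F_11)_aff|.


Affine F_11-points: {(0, 5), (4, 1), (4, 3), (5, 10), (6, 0), (6, 1), (7, 3), (10, 0), (10, 5)}; count = 9.

For each of the 121 pairs (x, y) ∈ F_11², evaluate f(x, y) mod 11. Record the zeros.
  x = 0: [0↦1, 1↦3, 2↦5, 3↦7, 4↦9, 5↦0, 6↦2, 7↦4, 8↦6, 9↦8, 10↦10]  zeros at y ∈ {5}
  x = 1: [0↦9, 1↦6, 2↦10, 3↦10, 4↦6, 5↦9, 6↦8, 7↦3, 8↦5, 9↦3, 10↦8]  zeros at y ∈ ∅
  x = 2: [0↦2, 1↦1, 2↦3, 3↦8, 4↦5, 5↦5, 6↦8, 7↦3, 8↦1, 9↦2, 10↦6]  zeros at y ∈ ∅
  x = 3: [0↦2, 1↦10, 2↦6, 3↦1, 4↦6, 5↦10, 6↦2, 7↦4, 8↦5, 9↦5, 10↦4]  zeros at y ∈ ∅
  x = 4: [0↦9, 1↦0, 2↦8, 3↦0, 4↦9, 5↦2, 6↦1, 7↦6, 8↦6, 9↦1, 10↦2]  zeros at y ∈ {1, 3}
  x = 5: [0↦1, 1↦4, 2↦9, 3↦5, 4↦3, 5↦3, 6↦5, 7↦9, 8↦4, 9↦1, 10↦0]  zeros at y ∈ {10}
  x = 6: [0↦0, 1↦0, 2↦9, 3↦5, 4↦10, 5↦2, 6↦3, 7↦2, 8↦10, 9↦5, 10↦9]  zeros at y ∈ {0, 1}
  x = 7: [0↦6, 1↦10, 2↦8, 3↦0, 4↦8, 5↦10, 6↦6, 7↦7, 8↦2, 9↦2, 10↦7]  zeros at y ∈ {3}
  x = 8: [0↦8, 1↦1, 2↦6, 3↦1, 4↦8, 5↦5, 6↦3, 7↦2, 8↦2, 9↦3, 10↦5]  zeros at y ∈ ∅
  x = 9: [0↦6, 1↦6, 2↦3, 3↦8, 4↦10, 5↦9, 6↦5, 7↦9, 8↦10, 9↦8, 10↦3]  zeros at y ∈ ∅
  x = 10: [0↦0, 1↦3, 2↦10, 3↦10, 4↦3, 5↦0, 6↦1, 7↦6, 8↦4, 9↦6, 10↦1]  zeros at y ∈ {0, 5}
Collecting zeros: affine points = {(0, 5), (4, 1), (4, 3), (5, 10), (6, 0), (6, 1), (7, 3), (10, 0), (10, 5)}.
Total count |C(F_11)_aff| = 9.


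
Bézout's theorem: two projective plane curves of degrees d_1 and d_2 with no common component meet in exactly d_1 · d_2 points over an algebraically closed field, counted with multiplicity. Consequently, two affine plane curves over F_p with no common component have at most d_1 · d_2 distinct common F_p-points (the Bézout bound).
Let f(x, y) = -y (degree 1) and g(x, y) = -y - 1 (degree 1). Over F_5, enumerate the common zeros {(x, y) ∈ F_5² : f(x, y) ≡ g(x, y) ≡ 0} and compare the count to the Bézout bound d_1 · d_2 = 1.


Common zeros: ∅; count = 0; Bézout bound = 1.

deg(f) = 1, deg(g) = 1, so Bézout bound = 1.
Scan x ∈ F_5. For each x, list the y ∈ F_5 with f(x, y) ≡ 0 and those with g(x, y) ≡ 0 (mod 5); the common zeros in that column are the intersection.
  x = 0: f ≡ 0 at y ∈ {0}; g ≡ 0 at y ∈ {4}; common: ∅.
  x = 1: f ≡ 0 at y ∈ {0}; g ≡ 0 at y ∈ {4}; common: ∅.
  x = 2: f ≡ 0 at y ∈ {0}; g ≡ 0 at y ∈ {4}; common: ∅.
  x = 3: f ≡ 0 at y ∈ {0}; g ≡ 0 at y ∈ {4}; common: ∅.
  x = 4: f ≡ 0 at y ∈ {0}; g ≡ 0 at y ∈ {4}; common: ∅.
Collecting: common zeros = ∅, so the count is 0.
Comparison with the Bézout bound: 0 ≤ 1 = deg(f)·deg(g), as expected for curves with no common component (the affine F_5-count falls short of the bound because intersections may lie at infinity, over extension fields, or carry multiplicity).


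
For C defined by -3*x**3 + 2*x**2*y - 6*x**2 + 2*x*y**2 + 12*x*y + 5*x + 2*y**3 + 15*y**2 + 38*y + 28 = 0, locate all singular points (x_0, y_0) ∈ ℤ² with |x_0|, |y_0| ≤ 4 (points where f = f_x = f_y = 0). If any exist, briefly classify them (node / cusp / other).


Singular points: {(-1, -2)}; classification: node.

Compute partial derivatives:
  f_x = -9*x**2 + 4*x*y - 12*x + 2*y**2 + 12*y + 5.
  f_y = 2*x**2 + 4*x*y + 12*x + 6*y**2 + 30*y + 38.
Scan x_0 ∈ {−4, ..., 4}. For each x_0, f_y(x_0, y) is a polynomial in y; find its integer roots y ∈ {−4, ..., 4}, then test f_x and f at those candidates.
  x = -4: f_y(-4, y) = 6*y**2 + 14*y + 22; no integer root y with |y| ≤ 4.
  x = -3: f_y(-3, y) = 6*y**2 + 18*y + 20; no integer root y with |y| ≤ 4.
  x = -2: f_y(-2, y) = 6*y**2 + 22*y + 22; no integer root y with |y| ≤ 4.
  x = -1: f_y(-1, y) = 6*y**2 + 26*y + 28; vanishes at y ∈ {-2}. (-1, -2): f_x = 0, f = 0 — SINGULAR.
  x = 0: f_y(0, y) = 6*y**2 + 30*y + 38; no integer root y with |y| ≤ 4.
  x = 1: f_y(1, y) = 6*y**2 + 34*y + 52; no integer root y with |y| ≤ 4.
  x = 2: f_y(2, y) = 6*y**2 + 38*y + 70; no integer root y with |y| ≤ 4.
  x = 3: f_y(3, y) = 6*y**2 + 42*y + 92; no integer root y with |y| ≤ 4.
  x = 4: f_y(4, y) = 6*y**2 + 46*y + 118; no integer root y with |y| ≤ 4.
Only singular point on the grid: (-1, -2).
Classify: substitute x = -1 + u, y = -2 + v and expand: f = -3*u**3 + 2*u**2*v - u**2 + 2*u*v**2 + 2*v**3 + v**2.
No constant or linear terms (consistent with a singular point). Quadratic part: -u**2 + v**2. Cubic part: -3*u**3 + 2*u**2*v + 2*u*v**2 + 2*v**3.
The quadratic part v**2 - u**2 = (v − u)(v + u) splits into two distinct linear factors, so there are two distinct tangent lines y − -2 = ±(x − -1) — this is a node (ordinary double point).
Classification: node.


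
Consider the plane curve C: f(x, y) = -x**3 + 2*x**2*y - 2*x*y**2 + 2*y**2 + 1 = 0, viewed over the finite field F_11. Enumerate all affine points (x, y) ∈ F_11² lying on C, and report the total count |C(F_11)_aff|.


Affine F_11-points: {(0, 4), (0, 7), (1, 0), (6, 6), (6, 10), (8, 3), (10, 2), (10, 3)}; count = 8.

For each of the 121 pairs (x, y) ∈ F_11², evaluate f(x, y) mod 11. Record the zeros.
  x = 0: [0↦1, 1↦3, 2↦9, 3↦8, 4↦0, 5↦7, 6↦7, 7↦0, 8↦8, 9↦9, 10↦3]  zeros at y ∈ {4, 7}
  x = 1: [0↦0, 1↦2, 2↦4, 3↦6, 4↦8, 5↦10, 6↦1, 7↦3, 8↦5, 9↦7, 10↦9]  zeros at y ∈ {0}
  x = 2: [0↦4, 1↦10, 2↦1, 3↦10, 4↦4, 5↦5, 6↦2, 7↦6, 8↦6, 9↦2, 10↦5]  zeros at y ∈ ∅
  x = 3: [0↦7, 1↦10, 2↦5, 3↦3, 4↦4, 5↦8, 6↦4, 7↦3, 8↦5, 9↦10, 10↦7]  zeros at y ∈ ∅
  x = 4: [0↦3, 1↦7, 2↦10, 3↦1, 4↦2, 5↦2, 6↦1, 7↦10, 8↦7, 9↦3, 10↦9]  zeros at y ∈ ∅
  x = 5: [0↦8, 1↦6, 2↦10, 3↦9, 4↦3, 5↦3, 6↦9, 7↦10, 8↦6, 9↦8, 10↦5]  zeros at y ∈ ∅
  x = 6: [0↦5, 1↦1, 2↦10, 3↦10, 4↦1, 5↦5, 6↦0, 7↦8, 8↦7, 9↦8, 10↦0]  zeros at y ∈ {6, 10}
  x = 7: [0↦10, 1↦8, 2↦4, 3↦9, 4↦1, 5↦2, 6↦1, 7↦9, 8↦4, 9↦8, 10↦10]  zeros at y ∈ ∅
  x = 8: [0↦6, 1↦10, 2↦8, 3↦0, 4↦8, 5↦10, 6↦6, 7↦7, 8↦2, 9↦2, 10↦7]  zeros at y ∈ {3}
  x = 9: [0↦9, 1↦1, 2↦5, 3↦10, 4↦5, 5↦1, 6↦9, 7↦7, 8↦6, 9↦6, 10↦7]  zeros at y ∈ ∅
  x = 10: [0↦2, 1↦8, 2↦0, 3↦0, 4↦8, 5↦2, 6↦4, 7↦3, 8↦10, 9↦3, 10↦4]  zeros at y ∈ {2, 3}
Collecting zeros: affine points = {(0, 4), (0, 7), (1, 0), (6, 6), (6, 10), (8, 3), (10, 2), (10, 3)}.
Total count |C(F_11)_aff| = 8.


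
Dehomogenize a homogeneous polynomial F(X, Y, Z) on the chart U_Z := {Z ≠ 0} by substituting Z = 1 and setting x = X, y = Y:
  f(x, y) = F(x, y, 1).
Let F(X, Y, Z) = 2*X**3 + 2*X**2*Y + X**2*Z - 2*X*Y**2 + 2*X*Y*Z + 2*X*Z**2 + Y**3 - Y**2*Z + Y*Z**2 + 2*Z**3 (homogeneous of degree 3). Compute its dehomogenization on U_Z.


f(x, y) = 2*x**3 + 2*x**2*y + x**2 - 2*x*y**2 + 2*x*y + 2*x + y**3 - y**2 + y + 2

On U_Z we set Z = 1. Each monomial c·X^i·Y^j·Z^k in F becomes c·x^i·y^j·1^k = c·x^i·y^j.
Substituting Z = 1: F(X, Y, 1) = 2*x**3 + 2*x**2*y + x**2 - 2*x*y**2 + 2*x*y + 2*x + y**3 - y**2 + y + 2.
Note: deg(f) ≤ deg(F) = 3; strict inequality happens when F is divisible by Z (lost terms).


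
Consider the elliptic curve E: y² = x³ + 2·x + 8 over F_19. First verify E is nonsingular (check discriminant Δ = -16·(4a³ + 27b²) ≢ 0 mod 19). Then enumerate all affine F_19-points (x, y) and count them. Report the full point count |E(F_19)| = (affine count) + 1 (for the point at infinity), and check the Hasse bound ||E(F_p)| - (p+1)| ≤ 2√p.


Affine points = {(1, 7), (1, 12), (2, 1), (2, 18), (4, 2), (4, 17), (7, 2), (7, 17), (8, 2), (8, 17), (14, 5), (14, 14), (18, 9), (18, 10)}; affine count = 14; |E(F_19)| = 15.

Discriminant check: Δ ∝ 4a³ + 27b² = 4·2³ + 27·8² = 4·8 + 27·64 ≡ 12 (mod 19). Nonzero ⇒ E is nonsingular.
For each x ∈ F_19, compute rhs = x³ + 2·x + 8 mod 19, then count y ∈ F_19 with y² ≡ rhs.
  x = 0: rhs = 8, matching y values: none (0 points).
  x = 1: rhs = 11, matching y values: 7, 12 (2 points).
  x = 2: rhs = 1, matching y values: 1, 18 (2 points).
  x = 3: rhs = 3, matching y values: none (0 points).
  x = 4: rhs = 4, matching y values: 2, 17 (2 points).
  x = 5: rhs = 10, matching y values: none (0 points).
  x = 6: rhs = 8, matching y values: none (0 points).
  x = 7: rhs = 4, matching y values: 2, 17 (2 points).
  x = 8: rhs = 4, matching y values: 2, 17 (2 points).
  x = 9: rhs = 14, matching y values: none (0 points).
  x = 10: rhs = 2, matching y values: none (0 points).
  x = 11: rhs = 12, matching y values: none (0 points).
  x = 12: rhs = 12, matching y values: none (0 points).
  x = 13: rhs = 8, matching y values: none (0 points).
  x = 14: rhs = 6, matching y values: 5, 14 (2 points).
  x = 15: rhs = 12, matching y values: none (0 points).
  x = 16: rhs = 13, matching y values: none (0 points).
  x = 17: rhs = 15, matching y values: none (0 points).
  x = 18: rhs = 5, matching y values: 9, 10 (2 points).
Total affine count: 14.
Full point count |E(F_19)| = 14 + 1 = 15.
Hasse bound: |15 − (19+1)| = |-5| = 5 ≤ 2√19 ≈ 8.7178 ✓.


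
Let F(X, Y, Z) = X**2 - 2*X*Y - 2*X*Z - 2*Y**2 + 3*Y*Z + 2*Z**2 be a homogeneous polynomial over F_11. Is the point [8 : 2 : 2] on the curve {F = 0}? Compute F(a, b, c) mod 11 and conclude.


F(8,2,2) ≡ 1 (mod 11); P is NOT on the curve.

Evaluate F(8, 2, 2) term-by-term (mod 11).
  X**2 ↦ 1·64·1·1 = 64
  -2*X*Y ↦ -2·8·2·1 = -32
  -2*X*Z ↦ -2·8·1·2 = -32
  -2*Y**2 ↦ -2·1·4·1 = -8
  3*Y*Z ↦ 3·1·2·2 = 12
  2*Z**2 ↦ 2·1·1·4 = 8
Sum: F(8, 2, 2) = (64) + (-32) + (-32) + (-8) + (12) + (8) = 12.
Reducing mod 11: 12 ≡ 1 (mod 11).
Since F(a, b, c) ≡ 1 ≠ 0 (mod 11), P does NOT lie on the curve.


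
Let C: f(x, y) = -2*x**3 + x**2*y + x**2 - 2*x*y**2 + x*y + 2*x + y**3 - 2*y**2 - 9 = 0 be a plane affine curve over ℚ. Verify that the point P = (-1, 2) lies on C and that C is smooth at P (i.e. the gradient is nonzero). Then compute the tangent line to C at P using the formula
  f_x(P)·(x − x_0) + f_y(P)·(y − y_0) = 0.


Tangent line at P: -16*x + 12*y - 40 = 0.

Step 1: f(-1, 2) = 0, so P lies on C.
Step 2: partial derivatives
  f_x(x, y) = -6*x**2 + 2*x*y + 2*x - 2*y**2 + y + 2, f_y(x, y) = x**2 - 4*x*y + x + 3*y**2 - 4*y.
  f_x(P) = -16, f_y(P) = 12 (gradient nonzero, so P is smooth).
Step 3: tangent line at P: -16·(x − -1) + 12·(y − 2) = 0.
Expanding: -16*x + 12*y - 40 = 0.


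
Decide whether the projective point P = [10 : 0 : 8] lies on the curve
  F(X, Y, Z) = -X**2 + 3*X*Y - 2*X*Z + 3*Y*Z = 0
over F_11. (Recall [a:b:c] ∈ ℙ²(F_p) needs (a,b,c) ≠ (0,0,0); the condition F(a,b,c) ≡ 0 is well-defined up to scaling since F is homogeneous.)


F(10,0,8) ≡ 4 (mod 11); P is NOT on the curve.

Evaluate F(10, 0, 8) term-by-term (mod 11).
  -X**2 ↦ -1·100·1·1 = -100
  3*X*Y ↦ 3·10·0·1 = 0
  -2*X*Z ↦ -2·10·1·8 = -160
  3*Y*Z ↦ 3·1·0·8 = 0
Sum: F(10, 0, 8) = (-100) + (0) + (-160) + (0) = -260.
Reducing mod 11: -260 ≡ 4 (mod 11).
Since F(a, b, c) ≡ 4 ≠ 0 (mod 11), P does NOT lie on the curve.


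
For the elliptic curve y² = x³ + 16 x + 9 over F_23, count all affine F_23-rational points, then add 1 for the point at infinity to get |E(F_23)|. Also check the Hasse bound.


Affine points = {(0, 3), (0, 20), (1, 7), (1, 16), (2, 7), (2, 16), (7, 2), (7, 21), (9, 10), (9, 13), (15, 6), (15, 17), (20, 7), (20, 16)}; affine count = 14; |E(F_23)| = 15.

Discriminant check: Δ ∝ 4a³ + 27b² = 4·16³ + 27·9² = 4·4096 + 27·81 ≡ 10 (mod 23). Nonzero ⇒ E is nonsingular.
For each x ∈ F_23, compute rhs = x³ + 16·x + 9 mod 23, then count y ∈ F_23 with y² ≡ rhs.
  x = 0: rhs = 9, matching y values: 3, 20 (2 points).
  x = 1: rhs = 3, matching y values: 7, 16 (2 points).
  x = 2: rhs = 3, matching y values: 7, 16 (2 points).
  x = 3: rhs = 15, matching y values: none (0 points).
  x = 4: rhs = 22, matching y values: none (0 points).
  x = 5: rhs = 7, matching y values: none (0 points).
  x = 6: rhs = 22, matching y values: none (0 points).
  x = 7: rhs = 4, matching y values: 2, 21 (2 points).
  x = 8: rhs = 5, matching y values: none (0 points).
  x = 9: rhs = 8, matching y values: 10, 13 (2 points).
  x = 10: rhs = 19, matching y values: none (0 points).
  x = 11: rhs = 21, matching y values: none (0 points).
  x = 12: rhs = 20, matching y values: none (0 points).
  x = 13: rhs = 22, matching y values: none (0 points).
  x = 14: rhs = 10, matching y values: none (0 points).
  x = 15: rhs = 13, matching y values: 6, 17 (2 points).
  x = 16: rhs = 14, matching y values: none (0 points).
  x = 17: rhs = 19, matching y values: none (0 points).
  x = 18: rhs = 11, matching y values: none (0 points).
  x = 19: rhs = 19, matching y values: none (0 points).
  x = 20: rhs = 3, matching y values: 7, 16 (2 points).
  x = 21: rhs = 15, matching y values: none (0 points).
  x = 22: rhs = 15, matching y values: none (0 points).
Total affine count: 14.
Full point count |E(F_23)| = 14 + 1 = 15.
Hasse bound: |15 − (23+1)| = |-9| = 9 ≤ 2√23 ≈ 9.5917 ✓.


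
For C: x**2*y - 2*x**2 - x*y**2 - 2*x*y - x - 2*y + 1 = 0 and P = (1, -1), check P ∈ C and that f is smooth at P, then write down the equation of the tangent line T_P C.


Tangent line at P: -6*x - y + 5 = 0.

Step 1: f(1, -1) = 0, so P lies on C.
Step 2: partial derivatives
  f_x(x, y) = 2*x*y - 4*x - y**2 - 2*y - 1, f_y(x, y) = x**2 - 2*x*y - 2*x - 2.
  f_x(P) = -6, f_y(P) = -1 (gradient nonzero, so P is smooth).
Step 3: tangent line at P: -6·(x − 1) + -1·(y − -1) = 0.
Expanding: -6*x - y + 5 = 0.


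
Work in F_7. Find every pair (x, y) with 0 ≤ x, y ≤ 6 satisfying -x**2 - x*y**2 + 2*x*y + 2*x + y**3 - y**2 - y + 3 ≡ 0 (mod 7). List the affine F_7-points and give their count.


Affine F_7-points: {(0, 5), (1, 5), (1, 6), (3, 0), (4, 4), (5, 6), (6, 0)}; count = 7.

For each of the 49 pairs (x, y) ∈ F_7², evaluate f(x, y) mod 7. Record the zeros.
  x = 0: [0↦3, 1↦2, 2↦5, 3↦4, 4↦5, 5↦0, 6↦2]  zeros at y ∈ {5}
  x = 1: [0↦4, 1↦4, 2↦6, 3↦2, 4↦5, 5↦0, 6↦0]  zeros at y ∈ {5, 6}
  x = 2: [0↦3, 1↦4, 2↦5, 3↦5, 4↦3, 5↦5, 6↦3]  zeros at y ∈ ∅
  x = 3: [0↦0, 1↦2, 2↦2, 3↦6, 4↦6, 5↦1, 6↦4]  zeros at y ∈ {0}
  x = 4: [0↦2, 1↦5, 2↦4, 3↦5, 4↦0, 5↦2, 6↦3]  zeros at y ∈ {4}
  x = 5: [0↦2, 1↦6, 2↦4, 3↦2, 4↦6, 5↦1, 6↦0]  zeros at y ∈ {6}
  x = 6: [0↦0, 1↦5, 2↦2, 3↦4, 4↦3, 5↦5, 6↦2]  zeros at y ∈ {0}
Collecting zeros: affine points = {(0, 5), (1, 5), (1, 6), (3, 0), (4, 4), (5, 6), (6, 0)}.
Total count |C(F_7)_aff| = 7.


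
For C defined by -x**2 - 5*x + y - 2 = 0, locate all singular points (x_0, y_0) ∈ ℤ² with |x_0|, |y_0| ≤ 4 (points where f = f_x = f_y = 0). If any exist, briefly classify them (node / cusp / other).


No singular points in the scanned grid; C is smooth there.

Compute partial derivatives:
  f_x = -2*x - 5.
  f_y = 1.
f_y = 1 is a nonzero constant, so f_y never vanishes: no point (x, y) can satisfy f = f_x = f_y = 0. In particular no (x, y) ∈ {−4, ..., 4}² is singular; the curve is smooth.


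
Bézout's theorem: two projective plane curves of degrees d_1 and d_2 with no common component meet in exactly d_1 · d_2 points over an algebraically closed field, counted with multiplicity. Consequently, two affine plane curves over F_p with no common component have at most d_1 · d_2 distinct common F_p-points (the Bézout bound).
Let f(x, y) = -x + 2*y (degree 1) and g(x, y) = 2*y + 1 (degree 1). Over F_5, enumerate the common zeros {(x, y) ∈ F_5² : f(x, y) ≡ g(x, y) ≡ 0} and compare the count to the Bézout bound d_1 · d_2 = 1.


Common zeros: {(4, 2)}; count = 1; Bézout bound = 1.

deg(f) = 1, deg(g) = 1, so Bézout bound = 1.
Scan x ∈ F_5. For each x, list the y ∈ F_5 with f(x, y) ≡ 0 and those with g(x, y) ≡ 0 (mod 5); the common zeros in that column are the intersection.
  x = 0: f ≡ 0 at y ∈ {0}; g ≡ 0 at y ∈ {2}; common: ∅.
  x = 1: f ≡ 0 at y ∈ {3}; g ≡ 0 at y ∈ {2}; common: ∅.
  x = 2: f ≡ 0 at y ∈ {1}; g ≡ 0 at y ∈ {2}; common: ∅.
  x = 3: f ≡ 0 at y ∈ {4}; g ≡ 0 at y ∈ {2}; common: ∅.
  x = 4: f ≡ 0 at y ∈ {2}; g ≡ 0 at y ∈ {2}; common: {2}.
Collecting: common zeros = {(4, 2)}, so the count is 1.
Comparison with the Bézout bound: 1 ≤ 1 = deg(f)·deg(g), as expected for curves with no common component (the bound is attained).


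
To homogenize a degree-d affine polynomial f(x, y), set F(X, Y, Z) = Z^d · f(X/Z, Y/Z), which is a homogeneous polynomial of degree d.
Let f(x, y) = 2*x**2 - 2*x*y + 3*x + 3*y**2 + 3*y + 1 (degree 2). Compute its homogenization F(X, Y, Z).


F(X, Y, Z) = 2*X**2 - 2*X*Y + 3*X*Z + 3*Y**2 + 3*Y*Z + Z**2

deg(f) = 2.
Substitute x = X/Z, y = Y/Z into f, then multiply by Z^2.
  monomial 2·x^2·y^0 ↦ 2·X^2·Y^0·Z^0.
  monomial -2·x^1·y^1 ↦ -2·X^1·Y^1·Z^0.
  monomial 3·x^1·y^0 ↦ 3·X^1·Y^0·Z^1.
  monomial 3·x^0·y^2 ↦ 3·X^0·Y^2·Z^0.
  monomial 3·x^0·y^1 ↦ 3·X^0·Y^1·Z^1.
  monomial 1·x^0·y^0 ↦ 1·X^0·Y^0·Z^2.
Collecting: F(X, Y, Z) = 2*X**2 - 2*X*Y + 3*X*Z + 3*Y**2 + 3*Y*Z + Z**2.


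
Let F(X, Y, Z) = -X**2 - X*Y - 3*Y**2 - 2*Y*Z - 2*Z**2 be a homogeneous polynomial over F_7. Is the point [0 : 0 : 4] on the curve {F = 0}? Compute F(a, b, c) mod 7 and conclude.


F(0,0,4) ≡ 3 (mod 7); P is NOT on the curve.

Evaluate F(0, 0, 4) term-by-term (mod 7).
  -X**2 ↦ -1·0·1·1 = 0
  -X*Y ↦ -1·0·0·1 = 0
  -3*Y**2 ↦ -3·1·0·1 = 0
  -2*Y*Z ↦ -2·1·0·4 = 0
  -2*Z**2 ↦ -2·1·1·16 = -32
Sum: F(0, 0, 4) = (0) + (0) + (0) + (0) + (-32) = -32.
Reducing mod 7: -32 ≡ 3 (mod 7).
Since F(a, b, c) ≡ 3 ≠ 0 (mod 7), P does NOT lie on the curve.


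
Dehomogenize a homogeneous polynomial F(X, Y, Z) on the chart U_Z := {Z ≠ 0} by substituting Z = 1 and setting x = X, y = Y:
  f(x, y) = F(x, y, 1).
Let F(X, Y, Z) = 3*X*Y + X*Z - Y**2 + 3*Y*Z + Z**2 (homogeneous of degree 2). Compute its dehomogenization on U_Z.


f(x, y) = 3*x*y + x - y**2 + 3*y + 1

On U_Z we set Z = 1. Each monomial c·X^i·Y^j·Z^k in F becomes c·x^i·y^j·1^k = c·x^i·y^j.
Substituting Z = 1: F(X, Y, 1) = 3*x*y + x - y**2 + 3*y + 1.
Note: deg(f) ≤ deg(F) = 2; strict inequality happens when F is divisible by Z (lost terms).


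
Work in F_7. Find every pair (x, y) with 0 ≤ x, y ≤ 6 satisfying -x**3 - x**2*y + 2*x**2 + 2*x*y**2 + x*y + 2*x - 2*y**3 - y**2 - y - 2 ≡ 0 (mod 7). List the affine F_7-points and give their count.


Affine F_7-points: {(0, 6), (2, 1), (3, 3), (4, 3), (5, 6), (6, 2), (6, 3), (6, 4)}; count = 8.

For each of the 49 pairs (x, y) ∈ F_7², evaluate f(x, y) mod 7. Record the zeros.
  x = 0: [0↦5, 1↦1, 2↦4, 3↦2, 4↦4, 5↦5, 6↦0]  zeros at y ∈ {6}
  x = 1: [0↦1, 1↦6, 2↦1, 3↦2, 4↦4, 5↦2, 6↦5]  zeros at y ∈ ∅
  x = 2: [0↦2, 1↦0, 2↦6, 3↦1, 4↦1, 5↦1, 6↦3]  zeros at y ∈ {1}
  x = 3: [0↦2, 1↦5, 2↦6, 3↦0, 4↦3, 5↦3, 6↦2]  zeros at y ∈ {3}
  x = 4: [0↦2, 1↦1, 2↦2, 3↦0, 4↦4, 5↦2, 6↦3]  zeros at y ∈ {3}
  x = 5: [0↦3, 1↦3, 2↦2, 3↦2, 4↦5, 5↦6, 6↦0]  zeros at y ∈ {6}
  x = 6: [0↦6, 1↦5, 2↦0, 3↦0, 4↦0, 5↦2, 6↦1]  zeros at y ∈ {2, 3, 4}
Collecting zeros: affine points = {(0, 6), (2, 1), (3, 3), (4, 3), (5, 6), (6, 2), (6, 3), (6, 4)}.
Total count |C(F_7)_aff| = 8.


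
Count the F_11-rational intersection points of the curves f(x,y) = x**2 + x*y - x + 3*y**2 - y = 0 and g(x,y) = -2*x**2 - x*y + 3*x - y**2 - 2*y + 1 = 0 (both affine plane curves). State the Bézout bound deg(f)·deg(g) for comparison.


Common zeros: {(3, 2)}; count = 1; Bézout bound = 4.

deg(f) = 2, deg(g) = 2, so Bézout bound = 4.
Scan x ∈ F_11. For each x, list the y ∈ F_11 with f(x, y) ≡ 0 and those with g(x, y) ≡ 0 (mod 11); the common zeros in that column are the intersection.
  x = 0: f ≡ 0 at y ∈ {0, 4}; g ≡ 0 at y ∈ ∅; common: ∅.
  x = 1: f ≡ 0 at y ∈ {0}; g ≡ 0 at y ∈ ∅; common: ∅.
  x = 2: f ≡ 0 at y ∈ ∅; g ≡ 0 at y ∈ {3, 4}; common: ∅.
  x = 3: f ≡ 0 at y ∈ {1, 2}; g ≡ 0 at y ∈ {2, 4}; common: {2}.
  x = 4: f ≡ 0 at y ∈ ∅; g ≡ 0 at y ∈ {7, 9}; common: ∅.
  x = 5: f ≡ 0 at y ∈ ∅; g ≡ 0 at y ∈ {7, 8}; common: ∅.
  x = 6: f ≡ 0 at y ∈ ∅; g ≡ 0 at y ∈ ∅; common: ∅.
  x = 7: f ≡ 0 at y ∈ {2, 7}; g ≡ 0 at y ∈ ∅; common: ∅.
  x = 8: f ≡ 0 at y ∈ {1, 4}; g ≡ 0 at y ∈ ∅; common: ∅.
  x = 9: f ≡ 0 at y ∈ {5, 7}; g ≡ 0 at y ∈ {3, 8}; common: ∅.
  x = 10: f ≡ 0 at y ∈ ∅; g ≡ 0 at y ∈ ∅; common: ∅.
Collecting: common zeros = {(3, 2)}, so the count is 1.
Comparison with the Bézout bound: 1 ≤ 4 = deg(f)·deg(g), as expected for curves with no common component (the affine F_11-count falls short of the bound because intersections may lie at infinity, over extension fields, or carry multiplicity).


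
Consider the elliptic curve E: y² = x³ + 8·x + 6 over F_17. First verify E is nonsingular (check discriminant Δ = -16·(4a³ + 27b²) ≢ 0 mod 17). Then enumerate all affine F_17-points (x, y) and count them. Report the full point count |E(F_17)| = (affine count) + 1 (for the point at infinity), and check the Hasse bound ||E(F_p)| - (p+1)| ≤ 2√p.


Affine points = {(1, 7), (1, 10), (2, 8), (2, 9), (4, 0), (5, 1), (5, 16), (6, 7), (6, 10), (8, 2), (8, 15), (9, 5), (9, 12), (10, 7), (10, 10), (15, 4), (15, 13)}; affine count = 17; |E(F_17)| = 18.

Discriminant check: Δ ∝ 4a³ + 27b² = 4·8³ + 27·6² = 4·512 + 27·36 ≡ 11 (mod 17). Nonzero ⇒ E is nonsingular.
For each x ∈ F_17, compute rhs = x³ + 8·x + 6 mod 17, then count y ∈ F_17 with y² ≡ rhs.
  x = 0: rhs = 6, matching y values: none (0 points).
  x = 1: rhs = 15, matching y values: 7, 10 (2 points).
  x = 2: rhs = 13, matching y values: 8, 9 (2 points).
  x = 3: rhs = 6, matching y values: none (0 points).
  x = 4: rhs = 0, matching y values: 0 (1 points).
  x = 5: rhs = 1, matching y values: 1, 16 (2 points).
  x = 6: rhs = 15, matching y values: 7, 10 (2 points).
  x = 7: rhs = 14, matching y values: none (0 points).
  x = 8: rhs = 4, matching y values: 2, 15 (2 points).
  x = 9: rhs = 8, matching y values: 5, 12 (2 points).
  x = 10: rhs = 15, matching y values: 7, 10 (2 points).
  x = 11: rhs = 14, matching y values: none (0 points).
  x = 12: rhs = 11, matching y values: none (0 points).
  x = 13: rhs = 12, matching y values: none (0 points).
  x = 14: rhs = 6, matching y values: none (0 points).
  x = 15: rhs = 16, matching y values: 4, 13 (2 points).
  x = 16: rhs = 14, matching y values: none (0 points).
Total affine count: 17.
Full point count |E(F_17)| = 17 + 1 = 18.
Hasse bound: |18 − (17+1)| = |0| = 0 ≤ 2√17 ≈ 8.2462 ✓.


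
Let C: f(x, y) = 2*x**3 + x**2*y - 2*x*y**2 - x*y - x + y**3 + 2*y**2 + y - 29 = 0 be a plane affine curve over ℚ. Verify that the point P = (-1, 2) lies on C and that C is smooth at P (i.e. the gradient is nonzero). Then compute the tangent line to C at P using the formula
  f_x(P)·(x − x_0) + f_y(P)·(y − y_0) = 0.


Tangent line at P: -9*x + 31*y - 71 = 0.

Step 1: f(-1, 2) = 0, so P lies on C.
Step 2: partial derivatives
  f_x(x, y) = 6*x**2 + 2*x*y - 2*y**2 - y - 1, f_y(x, y) = x**2 - 4*x*y - x + 3*y**2 + 4*y + 1.
  f_x(P) = -9, f_y(P) = 31 (gradient nonzero, so P is smooth).
Step 3: tangent line at P: -9·(x − -1) + 31·(y − 2) = 0.
Expanding: -9*x + 31*y - 71 = 0.


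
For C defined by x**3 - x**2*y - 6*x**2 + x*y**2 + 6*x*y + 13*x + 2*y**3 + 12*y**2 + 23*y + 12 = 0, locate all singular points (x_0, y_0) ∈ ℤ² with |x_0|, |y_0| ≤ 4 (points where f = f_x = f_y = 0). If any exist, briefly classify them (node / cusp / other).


Singular points: {(1, -2)}; classification: node.

Compute partial derivatives:
  f_x = 3*x**2 - 2*x*y - 12*x + y**2 + 6*y + 13.
  f_y = -x**2 + 2*x*y + 6*x + 6*y**2 + 24*y + 23.
Scan x_0 ∈ {−4, ..., 4}. For each x_0, f_y(x_0, y) is a polynomial in y; find its integer roots y ∈ {−4, ..., 4}, then test f_x and f at those candidates.
  x = -4: f_y(-4, y) = 6*y**2 + 16*y - 17; no integer root y with |y| ≤ 4.
  x = -3: f_y(-3, y) = 6*y**2 + 18*y - 4; no integer root y with |y| ≤ 4.
  x = -2: f_y(-2, y) = 6*y**2 + 20*y + 7; no integer root y with |y| ≤ 4.
  x = -1: f_y(-1, y) = 6*y**2 + 22*y + 16; vanishes at y ∈ {-1}. (-1, -1): f_x = 21 ≠ 0.
  x = 0: f_y(0, y) = 6*y**2 + 24*y + 23; no integer root y with |y| ≤ 4.
  x = 1: f_y(1, y) = 6*y**2 + 26*y + 28; vanishes at y ∈ {-2}. (1, -2): f_x = 0, f = 0 — SINGULAR.
  x = 2: f_y(2, y) = 6*y**2 + 28*y + 31; no integer root y with |y| ≤ 4.
  x = 3: f_y(3, y) = 6*y**2 + 30*y + 32; no integer root y with |y| ≤ 4.
  x = 4: f_y(4, y) = 6*y**2 + 32*y + 31; no integer root y with |y| ≤ 4.
Only singular point on the grid: (1, -2).
Classify: substitute x = 1 + u, y = -2 + v and expand: f = u**3 - u**2*v - u**2 + u*v**2 + 2*v**3 + v**2.
No constant or linear terms (consistent with a singular point). Quadratic part: -u**2 + v**2. Cubic part: u**3 - u**2*v + u*v**2 + 2*v**3.
The quadratic part v**2 - u**2 = (v − u)(v + u) splits into two distinct linear factors, so there are two distinct tangent lines y − -2 = ±(x − 1) — this is a node (ordinary double point).
Classification: node.


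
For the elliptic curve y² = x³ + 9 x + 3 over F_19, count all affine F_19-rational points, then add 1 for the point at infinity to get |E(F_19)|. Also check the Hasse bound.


Affine points = {(3, 0), (6, 8), (6, 11), (8, 6), (8, 13), (14, 2), (14, 17), (15, 6), (15, 13), (16, 5), (16, 14)}; affine count = 11; |E(F_19)| = 12.

Discriminant check: Δ ∝ 4a³ + 27b² = 4·9³ + 27·3² = 4·729 + 27·9 ≡ 5 (mod 19). Nonzero ⇒ E is nonsingular.
For each x ∈ F_19, compute rhs = x³ + 9·x + 3 mod 19, then count y ∈ F_19 with y² ≡ rhs.
  x = 0: rhs = 3, matching y values: none (0 points).
  x = 1: rhs = 13, matching y values: none (0 points).
  x = 2: rhs = 10, matching y values: none (0 points).
  x = 3: rhs = 0, matching y values: 0 (1 points).
  x = 4: rhs = 8, matching y values: none (0 points).
  x = 5: rhs = 2, matching y values: none (0 points).
  x = 6: rhs = 7, matching y values: 8, 11 (2 points).
  x = 7: rhs = 10, matching y values: none (0 points).
  x = 8: rhs = 17, matching y values: 6, 13 (2 points).
  x = 9: rhs = 15, matching y values: none (0 points).
  x = 10: rhs = 10, matching y values: none (0 points).
  x = 11: rhs = 8, matching y values: none (0 points).
  x = 12: rhs = 15, matching y values: none (0 points).
  x = 13: rhs = 18, matching y values: none (0 points).
  x = 14: rhs = 4, matching y values: 2, 17 (2 points).
  x = 15: rhs = 17, matching y values: 6, 13 (2 points).
  x = 16: rhs = 6, matching y values: 5, 14 (2 points).
  x = 17: rhs = 15, matching y values: none (0 points).
  x = 18: rhs = 12, matching y values: none (0 points).
Total affine count: 11.
Full point count |E(F_19)| = 11 + 1 = 12.
Hasse bound: |12 − (19+1)| = |-8| = 8 ≤ 2√19 ≈ 8.7178 ✓.


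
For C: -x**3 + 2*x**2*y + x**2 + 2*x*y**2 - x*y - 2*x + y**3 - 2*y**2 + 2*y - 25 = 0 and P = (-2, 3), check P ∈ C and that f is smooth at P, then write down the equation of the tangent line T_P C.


Tangent line at P: -27*x + 3*y - 63 = 0.

Step 1: f(-2, 3) = 0, so P lies on C.
Step 2: partial derivatives
  f_x(x, y) = -3*x**2 + 4*x*y + 2*x + 2*y**2 - y - 2, f_y(x, y) = 2*x**2 + 4*x*y - x + 3*y**2 - 4*y + 2.
  f_x(P) = -27, f_y(P) = 3 (gradient nonzero, so P is smooth).
Step 3: tangent line at P: -27·(x − -2) + 3·(y − 3) = 0.
Expanding: -27*x + 3*y - 63 = 0.


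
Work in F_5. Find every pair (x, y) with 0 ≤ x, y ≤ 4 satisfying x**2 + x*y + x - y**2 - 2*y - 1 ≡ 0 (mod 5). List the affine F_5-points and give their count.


Affine F_5-points: {(0, 4), (1, 2), (2, 0), (3, 3), (4, 1)}; count = 5.

For each of the 25 pairs (x, y) ∈ F_5², evaluate f(x, y) mod 5. Record the zeros.
  x = 0: [0↦4, 1↦1, 2↦1, 3↦4, 4↦0]  zeros at y ∈ {4}
  x = 1: [0↦1, 1↦4, 2↦0, 3↦4, 4↦1]  zeros at y ∈ {2}
  x = 2: [0↦0, 1↦4, 2↦1, 3↦1, 4↦4]  zeros at y ∈ {0}
  x = 3: [0↦1, 1↦1, 2↦4, 3↦0, 4↦4]  zeros at y ∈ {3}
  x = 4: [0↦4, 1↦0, 2↦4, 3↦1, 4↦1]  zeros at y ∈ {1}
Collecting zeros: affine points = {(0, 4), (1, 2), (2, 0), (3, 3), (4, 1)}.
Total count |C(F_5)_aff| = 5.


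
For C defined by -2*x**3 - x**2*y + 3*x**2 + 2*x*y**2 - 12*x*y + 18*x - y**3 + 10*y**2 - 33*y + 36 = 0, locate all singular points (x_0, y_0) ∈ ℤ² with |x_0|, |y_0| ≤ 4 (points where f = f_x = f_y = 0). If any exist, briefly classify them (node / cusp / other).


Singular points: {(0, 3)}; classification: cusp.

Compute partial derivatives:
  f_x = -6*x**2 - 2*x*y + 6*x + 2*y**2 - 12*y + 18.
  f_y = -x**2 + 4*x*y - 12*x - 3*y**2 + 20*y - 33.
Scan x_0 ∈ {−4, ..., 4}. For each x_0, f_y(x_0, y) is a polynomial in y; find its integer roots y ∈ {−4, ..., 4}, then test f_x and f at those candidates.
  x = -4: f_y(-4, y) = -3*y**2 + 4*y - 1; vanishes at y ∈ {1}. (-4, 1): f_x = -104 ≠ 0.
  x = -3: f_y(-3, y) = -3*y**2 + 8*y - 6; no integer root y with |y| ≤ 4.
  x = -2: f_y(-2, y) = -3*y**2 + 12*y - 13; no integer root y with |y| ≤ 4.
  x = -1: f_y(-1, y) = -3*y**2 + 16*y - 22; no integer root y with |y| ≤ 4.
  x = 0: f_y(0, y) = -3*y**2 + 20*y - 33; vanishes at y ∈ {3}. (0, 3): f_x = 0, f = 0 — SINGULAR.
  x = 1: f_y(1, y) = -3*y**2 + 24*y - 46; no integer root y with |y| ≤ 4.
  x = 2: f_y(2, y) = -3*y**2 + 28*y - 61; no integer root y with |y| ≤ 4.
  x = 3: f_y(3, y) = -3*y**2 + 32*y - 78; no integer root y with |y| ≤ 4.
  x = 4: f_y(4, y) = -3*y**2 + 36*y - 97; no integer root y with |y| ≤ 4.
Only singular point on the grid: (0, 3).
Classify: substitute x = 0 + u, y = 3 + v and expand: f = -2*u**3 - u**2*v + 2*u*v**2 - v**3 + v**2.
No constant or linear terms (consistent with a singular point). Quadratic part: v**2. Cubic part: -2*u**3 - u**2*v + 2*u*v**2 - v**3.
The quadratic part v**2 is a perfect square, so there is a single (double) tangent line v = 0, i.e. y = 3. Restricting the cubic part to that line (v = 0) leaves -2*u**3 ≠ 0, so f is not divisible by v and the branch is v² ≈ 2*u**3 to lowest order — this is a cusp.
Classification: cusp.


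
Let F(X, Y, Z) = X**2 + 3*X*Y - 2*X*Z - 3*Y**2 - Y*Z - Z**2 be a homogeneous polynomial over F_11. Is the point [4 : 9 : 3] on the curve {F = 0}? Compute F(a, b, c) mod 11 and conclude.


F(4,9,3) ≡ 8 (mod 11); P is NOT on the curve.

Evaluate F(4, 9, 3) term-by-term (mod 11).
  X**2 ↦ 1·16·1·1 = 16
  3*X*Y ↦ 3·4·9·1 = 108
  -2*X*Z ↦ -2·4·1·3 = -24
  -3*Y**2 ↦ -3·1·81·1 = -243
  -Y*Z ↦ -1·1·9·3 = -27
  -Z**2 ↦ -1·1·1·9 = -9
Sum: F(4, 9, 3) = (16) + (108) + (-24) + (-243) + (-27) + (-9) = -179.
Reducing mod 11: -179 ≡ 8 (mod 11).
Since F(a, b, c) ≡ 8 ≠ 0 (mod 11), P does NOT lie on the curve.


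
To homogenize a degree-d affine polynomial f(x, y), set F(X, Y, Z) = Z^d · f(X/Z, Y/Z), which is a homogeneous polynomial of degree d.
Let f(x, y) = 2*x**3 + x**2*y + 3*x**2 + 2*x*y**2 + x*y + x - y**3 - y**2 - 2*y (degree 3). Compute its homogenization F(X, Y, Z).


F(X, Y, Z) = 2*X**3 + X**2*Y + 3*X**2*Z + 2*X*Y**2 + X*Y*Z + X*Z**2 - Y**3 - Y**2*Z - 2*Y*Z**2

deg(f) = 3.
Substitute x = X/Z, y = Y/Z into f, then multiply by Z^3.
  monomial 2·x^3·y^0 ↦ 2·X^3·Y^0·Z^0.
  monomial 1·x^2·y^1 ↦ 1·X^2·Y^1·Z^0.
  monomial 3·x^2·y^0 ↦ 3·X^2·Y^0·Z^1.
  monomial 2·x^1·y^2 ↦ 2·X^1·Y^2·Z^0.
  monomial 1·x^1·y^1 ↦ 1·X^1·Y^1·Z^1.
  monomial 1·x^1·y^0 ↦ 1·X^1·Y^0·Z^2.
  monomial -1·x^0·y^3 ↦ -1·X^0·Y^3·Z^0.
  monomial -1·x^0·y^2 ↦ -1·X^0·Y^2·Z^1.
  monomial -2·x^0·y^1 ↦ -2·X^0·Y^1·Z^2.
Collecting: F(X, Y, Z) = 2*X**3 + X**2*Y + 3*X**2*Z + 2*X*Y**2 + X*Y*Z + X*Z**2 - Y**3 - Y**2*Z - 2*Y*Z**2.


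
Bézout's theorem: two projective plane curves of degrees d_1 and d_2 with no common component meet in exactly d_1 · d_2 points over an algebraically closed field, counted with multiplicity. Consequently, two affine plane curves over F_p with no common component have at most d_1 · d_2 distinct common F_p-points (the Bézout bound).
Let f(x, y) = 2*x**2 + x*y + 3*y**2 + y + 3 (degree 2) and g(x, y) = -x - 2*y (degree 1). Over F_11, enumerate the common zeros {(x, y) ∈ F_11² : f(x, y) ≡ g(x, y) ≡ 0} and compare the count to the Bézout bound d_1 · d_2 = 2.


Common zeros: {(2, 10), (8, 7)}; count = 2; Bézout bound = 2.

deg(f) = 2, deg(g) = 1, so Bézout bound = 2.
Scan x ∈ F_11. For each x, list the y ∈ F_11 with f(x, y) ≡ 0 and those with g(x, y) ≡ 0 (mod 11); the common zeros in that column are the intersection.
  x = 0: f ≡ 0 at y ∈ {3, 4}; g ≡ 0 at y ∈ {0}; common: ∅.
  x = 1: f ≡ 0 at y ∈ ∅; g ≡ 0 at y ∈ {5}; common: ∅.
  x = 2: f ≡ 0 at y ∈ {0, 10}; g ≡ 0 at y ∈ {10}; common: {10}.
  x = 3: f ≡ 0 at y ∈ ∅; g ≡ 0 at y ∈ {4}; common: ∅.
  x = 4: f ≡ 0 at y ∈ {3, 10}; g ≡ 0 at y ∈ {9}; common: ∅.
  x = 5: f ≡ 0 at y ∈ {2, 7}; g ≡ 0 at y ∈ {3}; common: ∅.
  x = 6: f ≡ 0 at y ∈ ∅; g ≡ 0 at y ∈ {8}; common: ∅.
  x = 7: f ≡ 0 at y ∈ ∅; g ≡ 0 at y ∈ {2}; common: ∅.
  x = 8: f ≡ 0 at y ∈ {1, 7}; g ≡ 0 at y ∈ {7}; common: {7}.
  x = 9: f ≡ 0 at y ∈ {0, 4}; g ≡ 0 at y ∈ {1}; common: ∅.
  x = 10: f ≡ 0 at y ∈ ∅; g ≡ 0 at y ∈ {6}; common: ∅.
Collecting: common zeros = {(2, 10), (8, 7)}, so the count is 2.
Comparison with the Bézout bound: 2 ≤ 2 = deg(f)·deg(g), as expected for curves with no common component (the bound is attained).


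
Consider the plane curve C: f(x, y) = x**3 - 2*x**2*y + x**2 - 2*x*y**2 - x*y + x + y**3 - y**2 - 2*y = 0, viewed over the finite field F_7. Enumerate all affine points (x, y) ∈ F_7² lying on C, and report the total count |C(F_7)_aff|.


Affine F_7-points: {(0, 0), (0, 2), (0, 6), (1, 5), (2, 0), (3, 5), (4, 0), (4, 3), (4, 6), (5, 5)}; count = 10.

For each of the 49 pairs (x, y) ∈ F_7², evaluate f(x, y) mod 7. Record the zeros.
  x = 0: [0↦0, 1↦5, 2↦0, 3↦5, 4↦5, 5↦6, 6↦0]  zeros at y ∈ {0, 2, 6}
  x = 1: [0↦3, 1↦3, 2↦3, 3↦2, 4↦6, 5↦0, 6↦4]  zeros at y ∈ {5}
  x = 2: [0↦0, 1↦5, 2↦6, 3↦2, 4↦6, 5↦3, 6↦6]  zeros at y ∈ {0}
  x = 3: [0↦4, 1↦3, 2↦1, 3↦4, 4↦4, 5↦0, 6↦5]  zeros at y ∈ {5}
  x = 4: [0↦0, 1↦3, 2↦1, 3↦0, 4↦6, 5↦4, 6↦0]  zeros at y ∈ {0, 3, 6}
  x = 5: [0↦1, 1↦4, 2↦5, 3↦3, 4↦4, 5↦0, 6↦4]  zeros at y ∈ {5}
  x = 6: [0↦6, 1↦5, 2↦5, 3↦5, 4↦4, 5↦1, 6↦2]  zeros at y ∈ ∅
Collecting zeros: affine points = {(0, 0), (0, 2), (0, 6), (1, 5), (2, 0), (3, 5), (4, 0), (4, 3), (4, 6), (5, 5)}.
Total count |C(F_7)_aff| = 10.
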